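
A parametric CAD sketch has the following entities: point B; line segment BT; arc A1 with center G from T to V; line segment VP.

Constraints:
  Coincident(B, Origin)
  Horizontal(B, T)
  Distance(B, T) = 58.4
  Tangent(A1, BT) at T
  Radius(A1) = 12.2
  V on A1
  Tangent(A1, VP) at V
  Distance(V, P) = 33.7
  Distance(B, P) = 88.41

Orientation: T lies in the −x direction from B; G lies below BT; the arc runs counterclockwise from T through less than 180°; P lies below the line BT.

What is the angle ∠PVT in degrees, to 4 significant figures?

141.2°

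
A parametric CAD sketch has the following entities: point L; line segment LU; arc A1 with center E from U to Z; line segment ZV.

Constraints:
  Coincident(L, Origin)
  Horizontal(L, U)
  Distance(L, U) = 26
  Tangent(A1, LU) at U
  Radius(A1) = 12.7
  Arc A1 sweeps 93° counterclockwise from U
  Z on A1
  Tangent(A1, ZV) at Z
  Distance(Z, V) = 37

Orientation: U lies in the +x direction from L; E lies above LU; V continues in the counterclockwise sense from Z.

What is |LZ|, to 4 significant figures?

40.93

The tangent condition forces EU to be normal to LU, so E = U + (0, 12.7) = (26.00, 12.70). On A1, U sits at bearing -90° from E; a 93° counterclockwise sweep puts Z at bearing 3°, so Z = E + 12.7·(cos 3°, sin 3°) = (38.68, 13.36). Then |LZ| = |Z − L| = 40.93.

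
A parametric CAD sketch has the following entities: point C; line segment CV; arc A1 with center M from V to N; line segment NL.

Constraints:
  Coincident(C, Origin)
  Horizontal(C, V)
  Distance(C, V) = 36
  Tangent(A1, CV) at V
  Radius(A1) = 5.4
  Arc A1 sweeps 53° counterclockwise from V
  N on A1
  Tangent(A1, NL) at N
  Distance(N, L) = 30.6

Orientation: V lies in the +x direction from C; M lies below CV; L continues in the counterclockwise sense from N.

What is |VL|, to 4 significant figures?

34.98

C is at the origin; CV is horizontal with |CV| = 36.0 and V on the +x side, so V = (36.00, 0.000). Tangency of A1 to CV means the radius MV is perpendicular to CV, so M = V + (0, -5.4) = (36.00, -5.400). On A1, V sits at bearing 90° from M; a 53° counterclockwise sweep puts N at bearing 143°, so N = M + 5.4·(cos 143°, sin 143°) = (31.69, -2.150). Since A1 is tangent to NL there, MN ⟂ NL, so NL runs along (−sin 143°, cos 143°); with |NL| = 30.6, L = (13.27, -26.59). Then |VL| = |L − V| = 34.98.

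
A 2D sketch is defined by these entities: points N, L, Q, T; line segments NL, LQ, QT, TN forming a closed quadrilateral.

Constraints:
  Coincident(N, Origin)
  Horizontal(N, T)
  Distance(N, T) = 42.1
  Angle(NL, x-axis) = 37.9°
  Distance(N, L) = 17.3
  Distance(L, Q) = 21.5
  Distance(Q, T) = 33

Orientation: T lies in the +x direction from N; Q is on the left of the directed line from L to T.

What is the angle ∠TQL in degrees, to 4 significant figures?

63.69°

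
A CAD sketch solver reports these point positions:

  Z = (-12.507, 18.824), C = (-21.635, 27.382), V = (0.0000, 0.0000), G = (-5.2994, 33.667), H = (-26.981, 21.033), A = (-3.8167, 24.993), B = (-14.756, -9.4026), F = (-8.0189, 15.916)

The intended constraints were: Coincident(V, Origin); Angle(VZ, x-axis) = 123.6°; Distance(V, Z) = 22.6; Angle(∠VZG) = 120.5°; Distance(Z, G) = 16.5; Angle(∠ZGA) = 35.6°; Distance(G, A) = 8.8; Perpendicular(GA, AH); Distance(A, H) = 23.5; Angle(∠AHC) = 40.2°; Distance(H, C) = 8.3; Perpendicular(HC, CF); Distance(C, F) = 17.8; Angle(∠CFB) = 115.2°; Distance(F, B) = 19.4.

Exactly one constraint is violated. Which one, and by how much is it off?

Distance(F, B) = 19.4 — off by 6.80.

V = (0.00, 0.00) ✓; VZ at 123.6° ✓; |VZ| = 22.60 ✓; ∠VZG = 120.5° ✓; |ZG| = 16.50 ✓; ∠ZGA = 35.60° ✓; |GA| = 8.800 ✓; ∠(GA, AH) = 90.00° ✓; |AH| = 23.50 ✓; ∠AHC = 40.20° ✓; |HC| = 8.300 ✓; ∠(HC, CF) = 90.00° ✓; |CF| = 17.80 ✓; ∠CFB = 115.2° ✓; |FB| = 26.20 ✗.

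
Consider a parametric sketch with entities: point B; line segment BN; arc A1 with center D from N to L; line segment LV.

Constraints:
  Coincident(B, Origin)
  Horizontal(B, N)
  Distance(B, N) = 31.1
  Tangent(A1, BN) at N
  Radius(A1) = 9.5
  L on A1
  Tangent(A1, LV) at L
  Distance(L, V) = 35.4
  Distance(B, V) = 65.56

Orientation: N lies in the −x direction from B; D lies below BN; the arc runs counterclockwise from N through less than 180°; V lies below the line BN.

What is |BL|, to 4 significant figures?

40.45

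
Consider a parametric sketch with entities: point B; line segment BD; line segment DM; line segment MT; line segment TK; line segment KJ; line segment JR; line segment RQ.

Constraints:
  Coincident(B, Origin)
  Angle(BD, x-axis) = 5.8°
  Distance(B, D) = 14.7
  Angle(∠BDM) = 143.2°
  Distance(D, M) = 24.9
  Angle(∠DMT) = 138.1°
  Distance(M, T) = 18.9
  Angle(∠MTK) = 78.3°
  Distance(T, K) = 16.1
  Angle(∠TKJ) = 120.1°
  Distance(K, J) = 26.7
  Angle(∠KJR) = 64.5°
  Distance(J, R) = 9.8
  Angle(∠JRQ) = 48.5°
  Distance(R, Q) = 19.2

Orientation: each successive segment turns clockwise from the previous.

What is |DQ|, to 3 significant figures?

25.8

B is at the origin; BD runs at 5.8° with length 14.7, so D = (14.6, 1.49). ∠BDM = 143.2° gives DM at -31.0° from the x-axis; with |DM| = 24.9, M = (36.0, -11.3). ∠DMT = 138.1° gives MT at -72.9° from the x-axis; with |MT| = 18.9, T = (41.5, -29.4). ∠MTK = 78.3° gives TK at -175° from the x-axis; with |TK| = 16.1, K = (25.5, -30.9). ∠TKJ = 120.1° gives KJ at 126° from the x-axis; with |KJ| = 26.7, J = (9.99, -9.18). ∠KJR = 64.5° gives JR at 10.0° from the x-axis; with |JR| = 9.8, R = (19.6, -7.48). ∠JRQ = 48.5° gives RQ at -122° from the x-axis; with |RQ| = 19.2, Q = (9.61, -23.9). Then |DQ| = |Q − D| = 25.8.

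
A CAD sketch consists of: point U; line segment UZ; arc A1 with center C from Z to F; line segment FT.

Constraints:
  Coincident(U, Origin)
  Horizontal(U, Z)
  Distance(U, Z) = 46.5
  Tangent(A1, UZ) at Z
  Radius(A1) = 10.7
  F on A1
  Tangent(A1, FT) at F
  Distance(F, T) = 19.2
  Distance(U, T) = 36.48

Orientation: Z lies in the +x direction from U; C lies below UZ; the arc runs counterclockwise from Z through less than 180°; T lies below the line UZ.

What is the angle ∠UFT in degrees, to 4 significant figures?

72.27°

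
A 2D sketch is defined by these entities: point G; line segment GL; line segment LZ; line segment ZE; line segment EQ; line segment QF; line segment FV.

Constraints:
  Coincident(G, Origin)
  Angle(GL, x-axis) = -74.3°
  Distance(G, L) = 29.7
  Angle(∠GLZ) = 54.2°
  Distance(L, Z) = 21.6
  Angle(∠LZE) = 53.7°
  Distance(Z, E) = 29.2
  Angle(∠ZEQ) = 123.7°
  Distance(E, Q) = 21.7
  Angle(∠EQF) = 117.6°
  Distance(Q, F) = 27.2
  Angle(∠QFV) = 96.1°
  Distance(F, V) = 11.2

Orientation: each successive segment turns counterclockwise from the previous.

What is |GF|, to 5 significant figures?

53.136

G is at the origin; GL runs at -74.3° with length 29.7, so L = (8.0368, -28.592). ∠GLZ = 54.2° gives LZ at 51.500° from the x-axis; with |LZ| = 21.6, Z = (21.483, -11.688). ∠LZE = 53.7° gives ZE at 177.80° from the x-axis; with |ZE| = 29.2, E = (-7.6953, -10.567). ∠ZEQ = 123.7° gives EQ at -125.90° from the x-axis; with |EQ| = 21.7, Q = (-20.420, -28.145). ∠EQF = 117.6° gives QF at -63.500° from the x-axis; with |QF| = 27.2, F = (-8.2830, -52.487). Then |GF| = |F − G| = 53.136.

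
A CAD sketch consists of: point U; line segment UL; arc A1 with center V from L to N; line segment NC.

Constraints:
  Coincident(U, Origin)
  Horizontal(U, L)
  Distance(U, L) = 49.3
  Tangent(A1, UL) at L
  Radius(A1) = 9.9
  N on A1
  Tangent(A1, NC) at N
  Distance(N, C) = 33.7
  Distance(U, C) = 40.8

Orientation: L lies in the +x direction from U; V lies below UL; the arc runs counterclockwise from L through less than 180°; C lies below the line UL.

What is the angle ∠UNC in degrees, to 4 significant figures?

65.21°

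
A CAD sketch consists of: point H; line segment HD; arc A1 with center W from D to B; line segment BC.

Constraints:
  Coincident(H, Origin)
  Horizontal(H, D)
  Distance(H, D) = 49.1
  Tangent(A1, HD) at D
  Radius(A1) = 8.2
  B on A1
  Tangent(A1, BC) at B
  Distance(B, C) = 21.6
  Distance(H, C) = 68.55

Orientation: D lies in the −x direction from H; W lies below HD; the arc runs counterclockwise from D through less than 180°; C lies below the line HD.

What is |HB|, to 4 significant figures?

57.24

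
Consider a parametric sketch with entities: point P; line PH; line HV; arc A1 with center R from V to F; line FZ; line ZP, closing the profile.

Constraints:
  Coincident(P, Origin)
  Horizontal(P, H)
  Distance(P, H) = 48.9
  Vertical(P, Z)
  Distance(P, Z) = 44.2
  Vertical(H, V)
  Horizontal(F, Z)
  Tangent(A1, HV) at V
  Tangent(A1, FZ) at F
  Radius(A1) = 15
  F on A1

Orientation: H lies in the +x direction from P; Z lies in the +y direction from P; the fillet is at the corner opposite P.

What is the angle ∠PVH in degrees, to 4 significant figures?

59.16°

The virtual corner opposite P is at (48.90, 44.20). The tangent condition forces RV to be normal to HV and the tangent condition forces RF to be normal to FZ, with radius 15.0, so the center R sits 15.0 in from both sides at R = (33.90, 29.20). That places the tangent points at V = (48.90, 29.20) on HV and F = (33.90, 44.20) on FZ. Then cos ∠PVH = VP·VH / (|VP||VH|), giving 59.16°.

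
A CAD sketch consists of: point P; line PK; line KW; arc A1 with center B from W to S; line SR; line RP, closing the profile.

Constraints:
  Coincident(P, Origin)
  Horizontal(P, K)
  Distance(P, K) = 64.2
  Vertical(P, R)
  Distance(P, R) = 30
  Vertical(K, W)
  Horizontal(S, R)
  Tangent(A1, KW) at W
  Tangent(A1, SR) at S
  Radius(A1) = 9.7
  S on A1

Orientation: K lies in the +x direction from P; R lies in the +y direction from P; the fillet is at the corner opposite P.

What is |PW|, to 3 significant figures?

67.3

P is at the origin; P and K share the same y with |PK| = 64.2 and K on the +x side, so K = (64.2, 0.00). P and R share the same x with |PR| = 30.0 and R on the +y side, so R = (0.00, 30.0). The virtual corner opposite P is at (64.2, 30.0). A1 meets KW tangentially, so BW is at right angles to KW and the tangent condition forces BS to be normal to SR, with radius 9.7, so the center B sits 9.7 in from both sides at B = (54.5, 20.3). That places the tangent points at W = (64.2, 20.3) on KW and S = (54.5, 30.0) on SR. Then |PW| = |W − P| = 67.3.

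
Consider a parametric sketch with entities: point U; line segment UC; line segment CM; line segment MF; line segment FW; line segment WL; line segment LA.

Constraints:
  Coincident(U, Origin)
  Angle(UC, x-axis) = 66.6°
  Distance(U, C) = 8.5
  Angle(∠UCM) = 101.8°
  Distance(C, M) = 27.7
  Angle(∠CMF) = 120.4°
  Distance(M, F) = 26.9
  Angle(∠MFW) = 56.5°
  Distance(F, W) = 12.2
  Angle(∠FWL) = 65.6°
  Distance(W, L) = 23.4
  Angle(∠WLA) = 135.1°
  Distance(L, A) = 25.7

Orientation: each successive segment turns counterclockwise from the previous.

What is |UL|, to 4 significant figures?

42.18

U is at the origin; UC runs at 66.6° with length 8.5, so C = (3.376, 7.801). ∠UCM = 101.8° gives CM at 144.8° from the x-axis; with |CM| = 27.7, M = (-19.26, 23.77). ∠CMF = 120.4° gives MF at -155.6° from the x-axis; with |MF| = 26.9, F = (-43.76, 12.66). ∠MFW = 56.5° gives FW at -32.10° from the x-axis; with |FW| = 12.2, W = (-33.42, 6.173). ∠FWL = 65.6° gives WL at 82.30° from the x-axis; with |WL| = 23.4, L = (-30.29, 29.36). Then |UL| = |L − U| = 42.18.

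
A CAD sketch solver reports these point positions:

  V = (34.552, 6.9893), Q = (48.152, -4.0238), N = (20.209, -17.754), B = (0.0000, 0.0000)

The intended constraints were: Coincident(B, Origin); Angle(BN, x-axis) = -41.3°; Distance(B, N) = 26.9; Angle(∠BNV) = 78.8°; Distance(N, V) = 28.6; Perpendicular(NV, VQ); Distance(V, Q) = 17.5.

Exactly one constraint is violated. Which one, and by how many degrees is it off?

Perpendicular(NV, VQ) — off by 8.90°.

B = (0.00, 0.00) ✓; BN at -41.30° ✓; |BN| = 26.90 ✓; ∠BNV = 78.80° ✓; |NV| = 28.60 ✓; ∠(NV, VQ) = 98.90° ✗; |VQ| = 17.50 ✓.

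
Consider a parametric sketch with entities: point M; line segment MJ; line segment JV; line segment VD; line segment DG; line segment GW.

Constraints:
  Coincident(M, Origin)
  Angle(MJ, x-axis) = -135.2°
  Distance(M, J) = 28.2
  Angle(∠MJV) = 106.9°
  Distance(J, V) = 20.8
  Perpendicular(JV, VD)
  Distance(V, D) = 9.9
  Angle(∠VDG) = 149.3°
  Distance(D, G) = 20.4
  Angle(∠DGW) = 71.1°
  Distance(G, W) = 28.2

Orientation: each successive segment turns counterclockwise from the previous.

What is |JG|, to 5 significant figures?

29.340

The perpendicularity gives VD at right angles to JV, so VD runs at 27.900°; with |VD| = 9.9, D = (-1.5277, -33.621). ∠VDG = 149.3° gives DG at 58.600° from the x-axis; with |DG| = 20.4, G = (9.1009, -16.208). Then |JG| = |G − J| = 29.340.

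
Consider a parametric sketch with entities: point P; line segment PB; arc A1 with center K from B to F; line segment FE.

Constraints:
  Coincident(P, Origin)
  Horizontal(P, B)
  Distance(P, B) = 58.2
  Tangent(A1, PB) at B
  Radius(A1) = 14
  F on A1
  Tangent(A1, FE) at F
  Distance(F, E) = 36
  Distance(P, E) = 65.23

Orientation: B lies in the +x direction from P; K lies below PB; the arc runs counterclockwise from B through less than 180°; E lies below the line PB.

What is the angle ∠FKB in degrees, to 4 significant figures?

87.51°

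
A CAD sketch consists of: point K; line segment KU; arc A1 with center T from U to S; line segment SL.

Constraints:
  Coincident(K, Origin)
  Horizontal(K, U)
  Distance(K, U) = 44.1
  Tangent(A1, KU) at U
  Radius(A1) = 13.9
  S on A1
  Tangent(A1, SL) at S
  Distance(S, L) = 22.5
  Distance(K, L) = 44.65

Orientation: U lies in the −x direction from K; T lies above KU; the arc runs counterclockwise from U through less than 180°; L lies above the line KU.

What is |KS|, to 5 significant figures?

32.737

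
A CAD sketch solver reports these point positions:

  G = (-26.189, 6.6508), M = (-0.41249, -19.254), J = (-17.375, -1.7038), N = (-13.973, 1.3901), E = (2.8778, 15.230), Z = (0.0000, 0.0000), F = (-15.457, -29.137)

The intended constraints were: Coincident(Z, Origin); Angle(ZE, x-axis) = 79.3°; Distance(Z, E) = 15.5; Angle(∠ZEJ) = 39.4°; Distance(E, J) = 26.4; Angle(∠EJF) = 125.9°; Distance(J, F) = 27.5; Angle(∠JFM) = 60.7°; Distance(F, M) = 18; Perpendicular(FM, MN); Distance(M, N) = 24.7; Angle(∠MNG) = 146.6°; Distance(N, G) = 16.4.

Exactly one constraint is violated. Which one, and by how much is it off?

Distance(N, G) = 16.4 — off by 3.10.

Z = (0.00, 0.00) ✓; ZE at 79.30° ✓; |ZE| = 15.50 ✓; ∠ZEJ = 39.40° ✓; |EJ| = 26.40 ✓; ∠EJF = 125.9° ✓; |JF| = 27.50 ✓; ∠JFM = 60.70° ✓; |FM| = 18.00 ✓; ∠(FM, MN) = 90.00° ✓; |MN| = 24.70 ✓; ∠MNG = 146.6° ✓; |NG| = 13.30 ✗.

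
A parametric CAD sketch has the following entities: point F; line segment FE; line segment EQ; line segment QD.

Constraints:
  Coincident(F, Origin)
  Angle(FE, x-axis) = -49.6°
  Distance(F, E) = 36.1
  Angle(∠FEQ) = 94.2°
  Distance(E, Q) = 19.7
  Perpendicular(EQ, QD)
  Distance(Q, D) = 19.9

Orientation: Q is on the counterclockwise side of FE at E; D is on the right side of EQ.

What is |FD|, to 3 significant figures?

60.2

F is at the origin; FE runs at -49.6° with length 36.1, so E = 36.1·(cos -49.6°, sin -49.6°) = (23.4, -27.5). ∠FEQ = 94.2°, so EQ runs at -49.6° + (180° − 94.2°) = 36.2° from the x-axis; with |EQ| = 19.7, Q = E + 19.7·(cos 36.2°, sin 36.2°) = (39.3, -15.9). EQ ⟂ QD; with |QD| = 19.9 on the right of EQ, D = Q + 19.9·(0.591, -0.807) = (51.0, -31.9). Then |FD| = |D − F| = 60.2.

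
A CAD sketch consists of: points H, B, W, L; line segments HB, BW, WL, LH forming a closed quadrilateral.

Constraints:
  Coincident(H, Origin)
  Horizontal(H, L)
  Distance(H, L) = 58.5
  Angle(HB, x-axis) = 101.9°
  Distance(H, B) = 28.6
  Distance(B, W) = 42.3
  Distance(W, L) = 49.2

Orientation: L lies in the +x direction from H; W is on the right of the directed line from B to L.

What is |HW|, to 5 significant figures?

15.229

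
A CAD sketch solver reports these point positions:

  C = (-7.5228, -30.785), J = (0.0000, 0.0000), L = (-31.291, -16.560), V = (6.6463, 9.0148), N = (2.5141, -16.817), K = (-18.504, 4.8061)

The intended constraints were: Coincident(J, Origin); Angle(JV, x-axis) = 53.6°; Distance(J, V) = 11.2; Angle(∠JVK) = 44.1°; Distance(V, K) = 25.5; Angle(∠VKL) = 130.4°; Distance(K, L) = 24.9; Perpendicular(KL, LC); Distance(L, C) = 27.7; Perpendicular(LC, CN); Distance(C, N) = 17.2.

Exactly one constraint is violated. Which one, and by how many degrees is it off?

Perpendicular(LC, CN) — off by 4.80°.

J = (0.00, 0.00) ✓; JV at 53.60° ✓; |JV| = 11.20 ✓; ∠JVK = 44.10° ✓; |VK| = 25.50 ✓; ∠VKL = 130.4° ✓; |KL| = 24.90 ✓; ∠(KL, LC) = 90.00° ✓; |LC| = 27.70 ✓; ∠(LC, CN) = 85.20° ✗; |CN| = 17.20 ✓.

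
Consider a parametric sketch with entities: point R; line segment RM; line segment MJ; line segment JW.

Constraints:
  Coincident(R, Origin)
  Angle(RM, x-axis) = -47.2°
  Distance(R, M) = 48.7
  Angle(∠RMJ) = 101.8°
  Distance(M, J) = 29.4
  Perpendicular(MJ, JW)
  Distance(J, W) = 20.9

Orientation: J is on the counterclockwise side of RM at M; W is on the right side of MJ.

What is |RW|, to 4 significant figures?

79.06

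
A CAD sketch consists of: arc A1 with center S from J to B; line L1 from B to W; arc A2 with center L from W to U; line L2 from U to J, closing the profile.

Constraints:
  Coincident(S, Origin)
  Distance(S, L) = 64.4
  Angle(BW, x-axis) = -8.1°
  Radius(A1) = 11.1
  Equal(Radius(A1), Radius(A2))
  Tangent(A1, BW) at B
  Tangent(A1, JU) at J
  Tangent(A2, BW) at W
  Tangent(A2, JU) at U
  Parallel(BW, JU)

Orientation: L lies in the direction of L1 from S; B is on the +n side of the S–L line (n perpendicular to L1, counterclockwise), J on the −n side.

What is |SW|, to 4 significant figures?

65.35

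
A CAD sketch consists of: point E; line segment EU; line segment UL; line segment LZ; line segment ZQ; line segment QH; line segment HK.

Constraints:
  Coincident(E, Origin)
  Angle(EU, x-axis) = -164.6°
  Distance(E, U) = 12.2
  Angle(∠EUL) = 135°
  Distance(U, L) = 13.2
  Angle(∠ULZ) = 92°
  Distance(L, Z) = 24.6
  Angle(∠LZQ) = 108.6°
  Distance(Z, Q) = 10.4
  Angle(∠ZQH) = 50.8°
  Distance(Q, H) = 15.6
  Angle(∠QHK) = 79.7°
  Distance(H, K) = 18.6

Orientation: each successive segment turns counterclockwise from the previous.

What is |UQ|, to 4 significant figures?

28.57

E is at the origin; EU runs at -164.6° with length 12.2, so U = (-11.76, -3.240). ∠EUL = 135.0° gives UL at -119.6° from the x-axis; with |UL| = 13.2, L = (-18.28, -14.72). ∠ULZ = 92.0° gives LZ at -31.60° from the x-axis; with |LZ| = 24.6, Z = (2.670, -27.61). ∠LZQ = 108.6° gives ZQ at 39.80° from the x-axis; with |ZQ| = 10.4, Q = (10.66, -20.95). Then |UQ| = |Q − U| = 28.57.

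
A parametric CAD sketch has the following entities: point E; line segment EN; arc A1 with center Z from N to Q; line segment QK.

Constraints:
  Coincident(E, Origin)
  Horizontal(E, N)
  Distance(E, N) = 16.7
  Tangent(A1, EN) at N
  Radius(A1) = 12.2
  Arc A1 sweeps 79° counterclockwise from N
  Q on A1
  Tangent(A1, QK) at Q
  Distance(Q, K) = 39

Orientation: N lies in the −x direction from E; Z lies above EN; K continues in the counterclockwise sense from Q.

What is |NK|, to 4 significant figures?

51.92

On A1, N sits at bearing -90° from Z; a 79° counterclockwise sweep puts Q at bearing -11°, so Q = Z + 12.2·(cos -11°, sin -11°) = (-4.724, 9.872). Since A1 is tangent to QK there, ZQ ⟂ QK, so QK runs along (−sin -11°, cos -11°); with |QK| = 39.0, K = (2.717, 48.16). Then |NK| = |K − N| = 51.92.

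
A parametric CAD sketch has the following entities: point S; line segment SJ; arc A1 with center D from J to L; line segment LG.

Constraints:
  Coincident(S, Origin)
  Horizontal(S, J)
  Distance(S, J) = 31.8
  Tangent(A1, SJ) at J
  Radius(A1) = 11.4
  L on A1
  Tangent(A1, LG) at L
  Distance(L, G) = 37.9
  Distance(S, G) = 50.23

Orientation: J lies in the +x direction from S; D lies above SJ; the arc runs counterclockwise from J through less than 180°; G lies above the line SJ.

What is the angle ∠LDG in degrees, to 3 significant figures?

73.3°

Checks: |DL| = 11.40 ✓; ∠(DL, LG) = 90.00° ✓; |LG| = 37.90 ✓; |SG| = 50.23 ✓.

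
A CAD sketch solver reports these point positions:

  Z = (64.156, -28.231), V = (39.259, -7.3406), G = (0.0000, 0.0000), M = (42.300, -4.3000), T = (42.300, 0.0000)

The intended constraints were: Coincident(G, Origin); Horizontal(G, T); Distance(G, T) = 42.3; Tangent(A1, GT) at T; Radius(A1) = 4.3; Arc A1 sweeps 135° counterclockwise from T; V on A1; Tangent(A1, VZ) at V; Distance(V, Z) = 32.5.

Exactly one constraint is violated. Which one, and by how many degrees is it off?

Tangent(A1, VZ) at V — off by 5.00°.

G = (0.00, 0.00) ✓; G.y = 0.00, T.y = 0.00 ✓; |GT| = 42.30 ✓; ∠(MT, TG) = 90.00° ✓; |MT| = 4.300 ✓; bearing(M→V) − bearing(M→T) = 135.0° ✓; |MV| = 4.300 ✓; ∠(MV, VZ) = 85.00° ✗; |VZ| = 32.50 ✓.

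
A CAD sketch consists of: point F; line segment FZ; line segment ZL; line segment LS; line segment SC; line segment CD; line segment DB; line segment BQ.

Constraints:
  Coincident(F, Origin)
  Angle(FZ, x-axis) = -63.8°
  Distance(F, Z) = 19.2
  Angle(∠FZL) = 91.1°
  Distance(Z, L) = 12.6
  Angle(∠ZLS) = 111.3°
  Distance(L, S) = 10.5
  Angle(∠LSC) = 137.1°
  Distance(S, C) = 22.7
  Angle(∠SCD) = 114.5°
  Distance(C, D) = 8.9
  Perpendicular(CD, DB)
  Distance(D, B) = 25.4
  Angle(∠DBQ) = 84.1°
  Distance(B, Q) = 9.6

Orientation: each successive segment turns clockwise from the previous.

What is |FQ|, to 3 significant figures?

14.9

F is at the origin; FZ runs at -63.8° with length 19.2, so Z = (8.48, -17.2). ∠FZL = 91.1° gives ZL at -153° from the x-axis; with |ZL| = 12.6, L = (-2.72, -23.0). ∠ZLS = 111.3° gives LS at 139° from the x-axis; with |LS| = 10.5, S = (-10.6, -16.1). ∠LSC = 137.1° gives SC at 95.7° from the x-axis; with |SC| = 22.7, C = (-12.9, 6.53). ∠SCD = 114.5° gives CD at 30.2° from the x-axis; with |CD| = 8.9, D = (-5.16, 11.0). CD is perpendicular to DB, so DB runs at -59.8°; with |DB| = 25.4, B = (7.62, -11.0). ∠DBQ = 84.1° gives BQ at -156° from the x-axis; with |BQ| = 9.6, Q = (-1.13, -14.9). Then |FQ| = |Q − F| = 14.9.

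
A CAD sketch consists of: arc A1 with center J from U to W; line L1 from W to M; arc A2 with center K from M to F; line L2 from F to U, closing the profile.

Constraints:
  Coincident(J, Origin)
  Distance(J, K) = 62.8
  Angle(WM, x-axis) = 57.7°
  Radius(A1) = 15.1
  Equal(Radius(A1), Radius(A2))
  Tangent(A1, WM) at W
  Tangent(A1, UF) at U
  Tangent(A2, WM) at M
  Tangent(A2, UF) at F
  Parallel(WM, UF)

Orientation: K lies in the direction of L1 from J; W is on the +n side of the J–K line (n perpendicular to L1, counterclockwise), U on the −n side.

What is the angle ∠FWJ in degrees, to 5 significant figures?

64.317°

The slot axis is L1's direction at 57.7°, so u = (cos 57.7°, sin 57.7°) = (0.53435, 0.84526) and n = (−sin 57.7°, cos 57.7°) = (-0.84526, 0.53435). J is at the origin and K lies 62.8 along u from J, so K = 62.8·u = (33.557, 53.082). Tangency of A1 to both parallel lines with radius 15.1 puts W and U at J ± 15.1·n: W = (-12.763, 8.0687), U = (12.763, -8.0687). Equal radii place M and F the same way about K: M = K + 15.1·n = (20.794, 61.151), F = K − 15.1·n = (46.321, 45.014). Then cos ∠FWJ = WF·WJ / (|WF||WJ|), giving 64.317°.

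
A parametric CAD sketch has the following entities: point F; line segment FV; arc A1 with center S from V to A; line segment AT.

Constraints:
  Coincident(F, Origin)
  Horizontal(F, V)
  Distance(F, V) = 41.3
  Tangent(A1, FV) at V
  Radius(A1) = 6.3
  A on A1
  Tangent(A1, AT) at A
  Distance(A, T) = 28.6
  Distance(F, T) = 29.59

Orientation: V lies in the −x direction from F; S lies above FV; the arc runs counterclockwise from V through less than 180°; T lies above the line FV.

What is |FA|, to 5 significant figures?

36.620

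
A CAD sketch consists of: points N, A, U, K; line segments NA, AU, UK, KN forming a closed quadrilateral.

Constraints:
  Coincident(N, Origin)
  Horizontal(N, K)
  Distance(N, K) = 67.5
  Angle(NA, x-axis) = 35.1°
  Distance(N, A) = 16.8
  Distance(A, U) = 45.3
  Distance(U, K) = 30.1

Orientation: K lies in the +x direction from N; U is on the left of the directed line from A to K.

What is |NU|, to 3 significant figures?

61.8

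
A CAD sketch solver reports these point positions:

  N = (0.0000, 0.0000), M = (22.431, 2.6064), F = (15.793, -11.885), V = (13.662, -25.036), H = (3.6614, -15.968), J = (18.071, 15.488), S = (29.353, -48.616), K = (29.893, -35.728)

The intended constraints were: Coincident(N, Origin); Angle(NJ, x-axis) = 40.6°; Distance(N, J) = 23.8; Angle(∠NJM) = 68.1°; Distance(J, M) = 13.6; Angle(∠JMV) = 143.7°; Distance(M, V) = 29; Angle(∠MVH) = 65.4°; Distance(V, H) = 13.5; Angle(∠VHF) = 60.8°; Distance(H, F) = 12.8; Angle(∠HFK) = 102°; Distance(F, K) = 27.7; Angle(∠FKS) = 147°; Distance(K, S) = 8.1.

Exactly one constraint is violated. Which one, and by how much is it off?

Distance(K, S) = 8.1 — off by 4.80.

N = (0.00, 0.00) ✓; NJ at 40.60° ✓; |NJ| = 23.80 ✓; ∠NJM = 68.10° ✓; |JM| = 13.60 ✓; ∠JMV = 143.7° ✓; |MV| = 29.00 ✓; ∠MVH = 65.40° ✓; |VH| = 13.50 ✓; ∠VHF = 60.80° ✓; |HF| = 12.80 ✓; ∠HFK = 102.0° ✓; |FK| = 27.70 ✓; ∠FKS = 147.0° ✓; |KS| = 12.90 ✗.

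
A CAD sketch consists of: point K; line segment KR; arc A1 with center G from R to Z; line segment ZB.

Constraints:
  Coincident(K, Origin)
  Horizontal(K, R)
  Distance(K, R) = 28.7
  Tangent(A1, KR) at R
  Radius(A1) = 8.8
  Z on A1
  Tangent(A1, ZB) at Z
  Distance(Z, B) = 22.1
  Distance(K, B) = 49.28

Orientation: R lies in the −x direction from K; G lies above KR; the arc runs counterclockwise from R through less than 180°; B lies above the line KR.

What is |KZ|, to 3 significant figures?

27.3

K is at the origin; KR is horizontal with |KR| = 28.7 and R on the −x side, so R = (-28.7, 0.00). Since A1 is tangent to KR there, GR ⟂ KR, so G = R + (0, 8.8) = (-28.7, 8.80). Since GZ ⟂ ZB (tangency), |GB| = √(8.8² + 22.1²) = 23.8 regardless of where Z sits on A1. So B lies on both circle(K, 49.28) and circle(G, 23.8); the above-KR intersection is B = (-38.9, 30.3). Z is the foot of the tangent from B: Z = (-22.7, 15.2).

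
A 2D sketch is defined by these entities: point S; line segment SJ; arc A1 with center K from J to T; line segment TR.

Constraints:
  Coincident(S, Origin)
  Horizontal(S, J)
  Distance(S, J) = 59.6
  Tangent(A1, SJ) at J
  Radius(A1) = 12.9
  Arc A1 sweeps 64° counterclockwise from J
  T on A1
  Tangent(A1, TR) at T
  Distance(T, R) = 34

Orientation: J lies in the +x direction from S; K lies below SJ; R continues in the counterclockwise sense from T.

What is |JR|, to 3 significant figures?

46.2

S is at the origin; S and J share the same y with |SJ| = 59.6 and J on the +x side, so J = (59.6, 0.00). Tangency of A1 to SJ means the radius KJ is perpendicular to SJ, so K = J + (0, -12.9) = (59.6, -12.9). On A1, J sits at bearing 90° from K; a 64° counterclockwise sweep puts T at bearing 154°, so T = K + 12.9·(cos 154°, sin 154°) = (48.0, -7.25). The tangent condition forces KT to be normal to TR, so TR runs along (−sin 154°, cos 154°); with |TR| = 34.0, R = (33.1, -37.8). Then |JR| = |R − J| = 46.2.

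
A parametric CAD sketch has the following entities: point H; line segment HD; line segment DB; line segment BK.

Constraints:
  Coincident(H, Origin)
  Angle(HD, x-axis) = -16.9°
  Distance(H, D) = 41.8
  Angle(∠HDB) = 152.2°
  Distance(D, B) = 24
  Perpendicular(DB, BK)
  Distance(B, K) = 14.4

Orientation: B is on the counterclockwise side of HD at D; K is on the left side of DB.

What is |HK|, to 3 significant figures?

61.2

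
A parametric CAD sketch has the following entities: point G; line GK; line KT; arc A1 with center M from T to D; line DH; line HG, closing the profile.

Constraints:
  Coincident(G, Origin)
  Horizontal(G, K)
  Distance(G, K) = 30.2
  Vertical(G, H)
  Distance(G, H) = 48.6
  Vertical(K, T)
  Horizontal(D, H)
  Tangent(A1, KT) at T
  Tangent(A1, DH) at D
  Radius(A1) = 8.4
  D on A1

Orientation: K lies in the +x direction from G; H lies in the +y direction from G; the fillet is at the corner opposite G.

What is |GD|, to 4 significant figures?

53.27

G is at the origin; GK is horizontal with |GK| = 30.2 and K on the +x side, so K = (30.20, 0.000). G and H share the same x with |GH| = 48.6 and H on the +y side, so H = (0.000, 48.60). The virtual corner opposite G is at (30.20, 48.60). Since A1 is tangent to KT there, MT ⟂ KT and since A1 is tangent to DH there, MD ⟂ DH, with radius 8.4, so the center M sits 8.4 in from both sides at M = (21.80, 40.20). That places the tangent points at T = (30.20, 40.20) on KT and D = (21.80, 48.60) on DH. Then |GD| = |D − G| = 53.27.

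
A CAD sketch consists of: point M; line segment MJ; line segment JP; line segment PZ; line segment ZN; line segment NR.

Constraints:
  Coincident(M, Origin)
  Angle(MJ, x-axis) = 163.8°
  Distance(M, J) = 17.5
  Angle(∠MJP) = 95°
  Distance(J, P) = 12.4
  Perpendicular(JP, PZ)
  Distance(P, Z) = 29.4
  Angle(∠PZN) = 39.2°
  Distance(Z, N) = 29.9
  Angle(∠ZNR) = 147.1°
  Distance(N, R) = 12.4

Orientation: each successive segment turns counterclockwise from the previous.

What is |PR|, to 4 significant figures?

21.16

M is at the origin; MJ runs at 163.8° with length 17.5, so J = (-16.81, 4.882). ∠MJP = 95.0° gives JP at -111.2° from the x-axis; with |JP| = 12.4, P = (-21.29, -6.678). The perpendicularity gives PZ at right angles to JP, so PZ runs at -21.20°; with |PZ| = 29.4, Z = (6.121, -17.31). ∠PZN = 39.2° gives ZN at 119.6° from the x-axis; with |ZN| = 29.9, N = (-8.648, 8.688). ∠ZNR = 147.1° gives NR at 152.5° from the x-axis; with |NR| = 12.4, R = (-19.65, 14.41). Then |PR| = |R − P| = 21.16.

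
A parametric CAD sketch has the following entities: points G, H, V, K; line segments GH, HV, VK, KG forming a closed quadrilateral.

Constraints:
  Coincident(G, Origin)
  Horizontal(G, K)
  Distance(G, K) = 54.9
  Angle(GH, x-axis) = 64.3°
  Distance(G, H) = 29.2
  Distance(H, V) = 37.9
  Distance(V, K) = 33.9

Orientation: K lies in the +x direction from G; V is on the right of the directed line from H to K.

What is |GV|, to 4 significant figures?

24.81

Checks: |HV| = 37.90 ✓; |VK| = 33.90 ✓.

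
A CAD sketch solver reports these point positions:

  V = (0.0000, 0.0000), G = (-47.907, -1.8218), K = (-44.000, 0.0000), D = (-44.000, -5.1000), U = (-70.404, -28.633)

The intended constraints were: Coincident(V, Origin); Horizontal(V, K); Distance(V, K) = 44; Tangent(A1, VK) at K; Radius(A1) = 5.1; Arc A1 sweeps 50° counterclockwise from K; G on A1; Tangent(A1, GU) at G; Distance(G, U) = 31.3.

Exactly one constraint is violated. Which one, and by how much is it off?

Distance(G, U) = 31.3 — off by 3.70.

V = (0.00, 0.00) ✓; V.y = 0.00, K.y = 0.00 ✓; |VK| = 44.00 ✓; ∠(DK, KV) = 90.00° ✓; |DK| = 5.100 ✓; bearing(D→G) − bearing(D→K) = 50.00° ✓; |DG| = 5.100 ✓; ∠(DG, GU) = 90.00° ✓; |GU| = 35.00 ✗.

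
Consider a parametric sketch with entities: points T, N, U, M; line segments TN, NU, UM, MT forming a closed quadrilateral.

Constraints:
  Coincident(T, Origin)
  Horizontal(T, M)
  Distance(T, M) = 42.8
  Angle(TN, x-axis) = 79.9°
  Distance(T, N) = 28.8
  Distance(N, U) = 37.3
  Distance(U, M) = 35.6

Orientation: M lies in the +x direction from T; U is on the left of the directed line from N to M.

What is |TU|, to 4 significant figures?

54.77

Checks: |NU| = 37.30 ✓; |UM| = 35.60 ✓.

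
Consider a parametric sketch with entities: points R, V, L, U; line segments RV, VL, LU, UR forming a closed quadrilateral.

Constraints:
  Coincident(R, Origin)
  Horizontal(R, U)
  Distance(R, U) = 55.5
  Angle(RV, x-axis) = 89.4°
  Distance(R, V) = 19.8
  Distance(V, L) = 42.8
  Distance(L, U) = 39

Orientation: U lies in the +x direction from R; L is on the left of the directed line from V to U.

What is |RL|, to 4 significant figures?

53.59

Checks: |VL| = 42.80 ✓; |LU| = 39.00 ✓.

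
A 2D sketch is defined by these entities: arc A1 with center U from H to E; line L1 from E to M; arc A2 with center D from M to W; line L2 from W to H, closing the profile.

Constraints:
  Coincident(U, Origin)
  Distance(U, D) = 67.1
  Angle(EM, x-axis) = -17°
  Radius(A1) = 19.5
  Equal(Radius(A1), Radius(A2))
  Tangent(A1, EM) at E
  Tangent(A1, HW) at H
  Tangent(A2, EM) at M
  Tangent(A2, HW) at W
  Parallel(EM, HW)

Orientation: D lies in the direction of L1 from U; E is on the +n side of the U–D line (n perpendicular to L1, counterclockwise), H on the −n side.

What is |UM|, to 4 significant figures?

69.88

Tangency of A1 to both parallel lines with radius 19.5 puts E and H at U ± 19.5·n: E = (5.701, 18.65), H = (-5.701, -18.65). Equal radii place M and W the same way about D: M = D + 19.5·n = (69.87, -0.9702), W = D − 19.5·n = (58.47, -38.27). Then |UM| = |M − U| = 69.88.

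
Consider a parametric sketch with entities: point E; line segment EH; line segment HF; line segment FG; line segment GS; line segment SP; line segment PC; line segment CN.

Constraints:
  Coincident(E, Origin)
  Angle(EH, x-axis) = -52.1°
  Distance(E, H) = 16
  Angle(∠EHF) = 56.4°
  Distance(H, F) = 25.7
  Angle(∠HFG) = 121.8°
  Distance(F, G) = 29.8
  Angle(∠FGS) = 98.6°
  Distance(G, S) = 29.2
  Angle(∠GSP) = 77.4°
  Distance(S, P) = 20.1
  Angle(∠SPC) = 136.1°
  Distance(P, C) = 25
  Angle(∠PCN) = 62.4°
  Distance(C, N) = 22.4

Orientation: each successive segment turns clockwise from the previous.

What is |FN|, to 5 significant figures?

19.327

E is at the origin; EH runs at -52.1° with length 16.0, so H = (9.8286, -12.625). ∠EHF = 56.4° gives HF at -175.70° from the x-axis; with |HF| = 25.7, F = (-15.799, -14.552). ∠HFG = 121.8° gives FG at 126.10° from the x-axis; with |FG| = 29.8, G = (-33.357, 9.5258). ∠FGS = 98.6° gives GS at 44.700° from the x-axis; with |GS| = 29.2, S = (-12.602, 30.065). ∠GSP = 77.4° gives SP at -57.900° from the x-axis; with |SP| = 20.1, P = (-1.9207, 13.038). ∠SPC = 136.1° gives PC at -101.80° from the x-axis; with |PC| = 25.0, C = (-7.0331, -11.434). ∠PCN = 62.4° gives CN at 140.60° from the x-axis; with |CN| = 22.4, N = (-24.342, 2.7841). Then |FN| = |N − F| = 19.327.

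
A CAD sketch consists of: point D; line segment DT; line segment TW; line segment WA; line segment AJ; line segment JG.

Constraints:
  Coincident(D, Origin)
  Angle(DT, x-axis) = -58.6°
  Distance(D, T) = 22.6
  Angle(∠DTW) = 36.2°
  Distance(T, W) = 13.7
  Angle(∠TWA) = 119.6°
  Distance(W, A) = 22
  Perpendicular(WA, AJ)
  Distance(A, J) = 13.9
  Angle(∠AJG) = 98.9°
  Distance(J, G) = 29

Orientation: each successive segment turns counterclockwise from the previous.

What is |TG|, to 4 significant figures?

6.476

The perpendicularity gives AJ at right angles to WA, so AJ runs at -124.4°; with |AJ| = 13.9, J = (-13.08, -4.678). ∠AJG = 98.9° gives JG at -43.30° from the x-axis; with |JG| = 29.0, G = (8.021, -24.57). Then |TG| = |G − T| = 6.476.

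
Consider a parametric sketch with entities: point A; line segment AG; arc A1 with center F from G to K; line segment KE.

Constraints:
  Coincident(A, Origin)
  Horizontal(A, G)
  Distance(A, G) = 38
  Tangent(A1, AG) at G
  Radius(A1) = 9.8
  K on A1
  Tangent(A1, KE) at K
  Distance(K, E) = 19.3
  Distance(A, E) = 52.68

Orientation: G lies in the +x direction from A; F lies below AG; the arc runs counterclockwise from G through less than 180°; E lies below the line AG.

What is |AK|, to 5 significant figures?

34.369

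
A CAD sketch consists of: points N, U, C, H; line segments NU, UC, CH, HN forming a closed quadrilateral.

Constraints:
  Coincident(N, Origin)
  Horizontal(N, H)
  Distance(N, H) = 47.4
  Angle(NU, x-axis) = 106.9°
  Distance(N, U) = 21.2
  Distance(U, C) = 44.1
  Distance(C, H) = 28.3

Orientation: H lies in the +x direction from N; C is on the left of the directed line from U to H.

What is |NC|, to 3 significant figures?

45.9

N is at the origin; NH is horizontal with |NH| = 47.4 and H in +x, so H = (47.4, 0). NU runs at 106.9° with |NU| = 21.2, so U = (-6.16, 20.3). C is determined by |UC| = 44.1 and |CH| = 28.3 together: it lies at the intersection of circle(U, 44.1) and circle(H, 28.3). With |UH| = 57.3, the foot of the radical line on UH is 38.6 from U and the perpendicular offset is √(44.1² − 38.6²) = 21.3. Taking the left-of-UH solution: C = (37.5, 26.5).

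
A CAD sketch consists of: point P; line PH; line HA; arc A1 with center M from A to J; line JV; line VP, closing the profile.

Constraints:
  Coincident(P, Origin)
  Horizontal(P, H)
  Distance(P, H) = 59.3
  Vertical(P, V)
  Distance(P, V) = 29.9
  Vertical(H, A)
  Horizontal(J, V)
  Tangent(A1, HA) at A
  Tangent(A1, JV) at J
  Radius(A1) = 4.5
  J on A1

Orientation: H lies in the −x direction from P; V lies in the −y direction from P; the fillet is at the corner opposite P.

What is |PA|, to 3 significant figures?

64.5

P is at the origin; P and H share the same y with |PH| = 59.3 and H on the −x side, so H = (-59.3, 0.00). P and V share the same x with |PV| = 29.9 and V on the −y side, so V = (0.00, -29.9). The virtual corner opposite P is at (-59.3, -29.9). Tangency of A1 to HA means the radius MA is perpendicular to HA and tangency of A1 to JV means the radius MJ is perpendicular to JV, with radius 4.5, so the center M sits 4.5 in from both sides at M = (-54.8, -25.4). That places the tangent points at A = (-59.3, -25.4) on HA and J = (-54.8, -29.9) on JV. Then |PA| = |A − P| = 64.5.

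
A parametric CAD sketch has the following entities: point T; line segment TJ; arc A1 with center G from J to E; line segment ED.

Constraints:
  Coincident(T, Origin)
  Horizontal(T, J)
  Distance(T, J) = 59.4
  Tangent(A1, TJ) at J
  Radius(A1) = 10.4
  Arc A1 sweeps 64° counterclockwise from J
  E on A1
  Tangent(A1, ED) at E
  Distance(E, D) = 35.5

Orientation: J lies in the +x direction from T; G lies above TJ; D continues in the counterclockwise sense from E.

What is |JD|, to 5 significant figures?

45.226

T is at the origin; TJ is horizontal with |TJ| = 59.4 and J on the +x side, so J = (59.400, 0.0000). Since A1 is tangent to TJ there, GJ ⟂ TJ, so G = J + (0, 10.4) = (59.400, 10.400). On A1, J sits at bearing -90° from G; a 64° counterclockwise sweep puts E at bearing -26°, so E = G + 10.4·(cos -26°, sin -26°) = (68.747, 5.8409). Tangency of A1 to ED means the radius GE is perpendicular to ED, so ED runs along (−sin -26°, cos -26°); with |ED| = 35.5, D = (84.310, 37.748). Then |JD| = |D − J| = 45.226.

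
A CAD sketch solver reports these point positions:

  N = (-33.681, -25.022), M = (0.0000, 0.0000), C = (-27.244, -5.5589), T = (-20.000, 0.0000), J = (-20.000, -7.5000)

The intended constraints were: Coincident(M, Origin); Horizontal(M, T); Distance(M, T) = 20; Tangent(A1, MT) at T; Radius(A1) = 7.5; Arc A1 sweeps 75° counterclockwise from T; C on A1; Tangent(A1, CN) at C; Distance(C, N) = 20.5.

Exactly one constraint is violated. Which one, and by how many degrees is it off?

Tangent(A1, CN) at C — off by 3.30°.

M = (0.00, 0.00) ✓; M.y = 0.00, T.y = 0.00 ✓; |MT| = 20.00 ✓; ∠(JT, TM) = 90.00° ✓; |JT| = 7.500 ✓; bearing(J→C) − bearing(J→T) = 75.00° ✓; |JC| = 7.500 ✓; ∠(JC, CN) = 93.30° ✗; |CN| = 20.50 ✓.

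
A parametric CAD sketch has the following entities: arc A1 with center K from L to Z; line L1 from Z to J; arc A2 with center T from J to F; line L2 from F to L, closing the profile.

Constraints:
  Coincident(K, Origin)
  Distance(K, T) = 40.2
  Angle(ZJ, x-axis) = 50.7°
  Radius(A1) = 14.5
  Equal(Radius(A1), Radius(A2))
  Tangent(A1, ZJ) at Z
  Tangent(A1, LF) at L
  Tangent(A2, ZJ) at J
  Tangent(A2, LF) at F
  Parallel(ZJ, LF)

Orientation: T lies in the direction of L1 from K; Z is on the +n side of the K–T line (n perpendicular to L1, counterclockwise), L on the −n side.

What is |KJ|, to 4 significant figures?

42.74

The slot axis is L1's direction at 50.7°, so u = (cos 50.7°, sin 50.7°) = (0.6334, 0.7738) and n = (−sin 50.7°, cos 50.7°) = (-0.7738, 0.6334). K is at the origin and T lies 40.2 along u from K, so T = 40.2·u = (25.46, 31.11). Tangency of A1 to both parallel lines with radius 14.5 puts Z and L at K ± 14.5·n: Z = (-11.22, 9.184), L = (11.22, -9.184). Equal radii place J and F the same way about T: J = T + 14.5·n = (14.24, 40.29), F = T − 14.5·n = (36.68, 21.92). Then |KJ| = |J − K| = 42.74.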